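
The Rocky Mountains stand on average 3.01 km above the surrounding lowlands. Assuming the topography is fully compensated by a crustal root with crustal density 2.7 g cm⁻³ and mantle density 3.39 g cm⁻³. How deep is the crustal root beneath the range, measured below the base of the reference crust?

Equating mass per unit area of the two columns: the weight of the topography is balanced by the buoyancy of the root, ρ_c h = (ρ_m − ρ_c) r.
r = h · ρ_c / (ρ_m − ρ_c) = 3.01 km × 2.7 / (3.39 − 2.7) = 11.8 km.

11.8 km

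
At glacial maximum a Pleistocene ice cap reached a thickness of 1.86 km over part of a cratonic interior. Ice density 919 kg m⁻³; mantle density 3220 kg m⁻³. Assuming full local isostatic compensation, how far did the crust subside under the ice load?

For local isostatic compensation: the ice load ρ_ice t is balanced by mantle displaced below, ρ_m s.
s = t ρ_ice / ρ_m = 1.86 km × 919/3220 = 0.531 km.

0.531 km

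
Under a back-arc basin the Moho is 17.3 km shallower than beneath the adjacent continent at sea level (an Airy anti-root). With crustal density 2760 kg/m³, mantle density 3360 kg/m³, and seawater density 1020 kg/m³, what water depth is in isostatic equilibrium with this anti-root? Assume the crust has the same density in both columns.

Replacing a thickness d of crust by seawater at the top must be balanced by replacing crust with mantle at the base: d (ρ_c − ρ_w) = a (ρ_m − ρ_c).
d = a (ρ_m − ρ_c)/(ρ_c − ρ_w) = 17.3 km × 600/1740 = 5.97 km.

5.97 km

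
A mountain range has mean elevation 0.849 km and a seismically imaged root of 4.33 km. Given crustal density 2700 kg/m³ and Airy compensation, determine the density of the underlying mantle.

Airy balance: ρ_c h = (ρ_m − ρ_c) r → ρ_m = ρ_c (1 + h/r).
ρ_m = 2700 × (1 + 0.849 km/4.33 km) = 3230 kg/m³.

3230 kg/m³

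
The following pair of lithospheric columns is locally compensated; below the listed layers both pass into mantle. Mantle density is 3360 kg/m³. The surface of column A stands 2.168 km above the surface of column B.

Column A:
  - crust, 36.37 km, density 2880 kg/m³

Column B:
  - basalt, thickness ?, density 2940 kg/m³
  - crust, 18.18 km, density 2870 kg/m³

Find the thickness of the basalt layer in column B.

Take the compensation level at the base of the deeper column (depth z_c below the surface of column A) and equate Σ ρ_i t_i down to z_c; mantle fills any gap and the z_c terms cancel.
Column A: 36.37×2880 + (z_c − 36.37)×3360
Column B: 2.168×0 + x×2940 + 18.18×2870 + (z_c − 2.168 − 18.18 − x)×3360
The z_c×3360 term appears on both sides and cancels. Collect the known terms of each column as K = Σ(ρt)_known − 3360 × (depth of known layers): K_A = 104745.6 − 3360×36.37 = −17457.6; K_B = 52176.6 − 3360×(2.168 + 18.18) = −16192.68.
Balance: K_A = K_B − x×(3360 − 2940), so x = (K_B − K_A)/(3360 − 2940) = 1264.92/420 = 3.01 km.

3.01 km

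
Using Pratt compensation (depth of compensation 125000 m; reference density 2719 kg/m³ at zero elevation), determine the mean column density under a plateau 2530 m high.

2670 kg/m³

Pratt balance: ρ_ref D = ρ (D + h).
ρ = ρ_ref D/(D + h) = 2719 × 125000 m/(125000 m + 2530 m) = 2670 kg/m³.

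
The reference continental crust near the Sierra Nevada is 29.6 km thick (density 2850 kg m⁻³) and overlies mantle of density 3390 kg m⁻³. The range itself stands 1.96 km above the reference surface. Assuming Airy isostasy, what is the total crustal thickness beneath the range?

Root depth r = h ρ_c / (ρ_m − ρ_c) = 1.96 km × 2850 / 540 = 10.34 km.
Total thickness = T + h + r = 29.6 km + 1.96 km + 10.34 km = 41.9 km.

41.9 km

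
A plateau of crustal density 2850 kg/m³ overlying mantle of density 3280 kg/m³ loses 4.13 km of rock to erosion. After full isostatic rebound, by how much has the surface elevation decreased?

Rebound u = e ρ_c/ρ_m = 4.13 km × 2850/3280 = 3.589 km.
Net surface drop = e − u = 4.13 km − 3.589 km = e (ρ_m − ρ_c)/ρ_m = 0.541 km.

0.541 km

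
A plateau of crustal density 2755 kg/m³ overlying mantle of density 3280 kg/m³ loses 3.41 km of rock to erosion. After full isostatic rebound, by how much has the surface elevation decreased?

0.546 km

Rebound u = e ρ_c/ρ_m = 3.41 km × 2755/3280 = 2.864 km.
Net surface drop = e − u = 3.41 km − 2.864 km = e (ρ_m − ρ_c)/ρ_m = 0.546 km.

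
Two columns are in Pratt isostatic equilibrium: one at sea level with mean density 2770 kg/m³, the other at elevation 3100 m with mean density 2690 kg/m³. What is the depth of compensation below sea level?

104000 m

ρ_ref D = ρ (D + h) → D (ρ_ref − ρ) = ρ h.
D = ρ h/(ρ_ref − ρ) = 2690 × 3100 m/(2770 − 2690) = 104000 m.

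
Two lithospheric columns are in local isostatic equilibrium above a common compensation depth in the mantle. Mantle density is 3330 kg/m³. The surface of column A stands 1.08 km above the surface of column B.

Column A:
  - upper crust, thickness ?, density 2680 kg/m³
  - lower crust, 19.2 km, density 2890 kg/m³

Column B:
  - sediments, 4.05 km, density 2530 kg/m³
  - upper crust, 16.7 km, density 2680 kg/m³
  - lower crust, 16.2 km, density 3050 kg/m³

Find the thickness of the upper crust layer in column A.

Take the compensation level at the base of the deeper column (depth z_c below the surface of column A) and equate Σ ρ_i t_i down to z_c; mantle fills any gap and the z_c terms cancel.
Column A: x×2680 + 19.2×2890 + (z_c − 19.2 − x)×3330
Column B: 1.08×0 + 4.05×2530 + 16.7×2680 + 16.2×3050 + (z_c − 1.08 − 36.95)×3330
The z_c×3330 term appears on both sides and cancels. Collect the known terms of each column as K = Σ(ρt)_known − 3330 × (depth of known layers): K_A = 55488 − 3330×19.2 = −8448; K_B = 104412.5 − 3330×(1.08 + 36.95) = −22227.4.
Balance: K_A − x×(3330 − 2680) = K_B, so x = (K_A − K_B)/(3330 − 2680) = 13779.4/650 = 21.2 km.

21.2 km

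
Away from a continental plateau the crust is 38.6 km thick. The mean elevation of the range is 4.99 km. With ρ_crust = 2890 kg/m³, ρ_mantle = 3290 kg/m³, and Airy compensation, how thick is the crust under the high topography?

79.6 km

Root depth r = h ρ_c / (ρ_m − ρ_c) = 4.99 km × 2890 / 400 = 36.05 km.
Total thickness = T + h + r = 38.6 km + 4.99 km + 36.05 km = 79.6 km.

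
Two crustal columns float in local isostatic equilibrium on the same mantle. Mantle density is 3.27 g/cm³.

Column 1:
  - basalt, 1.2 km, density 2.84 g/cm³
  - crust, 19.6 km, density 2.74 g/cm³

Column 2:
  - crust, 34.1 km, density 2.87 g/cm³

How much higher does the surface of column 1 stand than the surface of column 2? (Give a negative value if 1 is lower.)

For any compensation level in the mantle, the mantle terms cancel and isostasy reduces to e = (Σt_1 − Σt_2) − (Σ(ρt)_1 − Σ(ρt)_2) / ρ_m.
Σt_1 = 20.8 km; Σt_2 = 34.1 km; Σ(ρt)_1 = 57.112; Σ(ρt)_2 = 97.867 (in km·g/cm³).
e = (20.8 − 34.1) − (57.112 − 97.867) / 3.27 = −0.837 km.

−0.837 km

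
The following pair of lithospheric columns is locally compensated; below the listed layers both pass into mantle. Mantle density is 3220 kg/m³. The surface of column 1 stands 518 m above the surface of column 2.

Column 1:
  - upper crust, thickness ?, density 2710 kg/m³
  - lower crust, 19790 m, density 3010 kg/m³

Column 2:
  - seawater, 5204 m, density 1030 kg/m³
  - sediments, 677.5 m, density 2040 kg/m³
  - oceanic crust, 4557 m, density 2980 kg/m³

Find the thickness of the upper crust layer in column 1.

21200 m

Take the compensation level at the base of the deeper column (depth z_c below the surface of column 1) and equate Σ ρ_i t_i down to z_c; mantle fills any gap and the z_c terms cancel.
Column 1: x×2710 + 19790×3010 + (z_c − 19790 − x)×3220
Column 2: 518×0 + 5204×1030 + 677.5×2040 + 4557×2980 + (z_c − 518 − 10438.5)×3220
The z_c×3220 term appears on both sides and cancels. Collect the known terms of each column as K = Σ(ρt)_known − 3220 × (depth of known layers): K_1 = 59567900 − 3220×19790 = −4155900; K_2 = 20322080 − 3220×(518 + 10438.5) = −14957850.
Balance: K_1 − x×(3220 − 2710) = K_2, so x = (K_1 − K_2)/(3220 − 2710) = 10802000/510 = 21200 m.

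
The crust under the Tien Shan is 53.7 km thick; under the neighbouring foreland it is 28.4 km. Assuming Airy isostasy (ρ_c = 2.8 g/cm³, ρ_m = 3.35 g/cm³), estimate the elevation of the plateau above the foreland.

4.15 km

Excess crust Δ = 53.7 km − 28.4 km = 25.3 km, split between elevation h and root r with h + r = Δ.
Airy balance ρ_c h = (ρ_m − ρ_c) r gives r = h ρ_c/(ρ_m − ρ_c), so h (1 + ρ_c/(ρ_m − ρ_c)) = Δ, i.e. h = Δ (ρ_m − ρ_c)/ρ_m.
h = 25.3 km × 0.55/3.35 = 4.15 km.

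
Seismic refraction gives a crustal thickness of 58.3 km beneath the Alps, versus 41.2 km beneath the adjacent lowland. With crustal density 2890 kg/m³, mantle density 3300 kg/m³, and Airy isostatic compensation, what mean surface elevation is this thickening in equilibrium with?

Excess crust Δ = 58.3 km − 41.2 km = 17.1 km, split between elevation h and root r with h + r = Δ.
Airy balance ρ_c h = (ρ_m − ρ_c) r gives r = h ρ_c/(ρ_m − ρ_c), so h (1 + ρ_c/(ρ_m − ρ_c)) = Δ, i.e. h = Δ (ρ_m − ρ_c)/ρ_m.
h = 17.1 km × 410/3300 = 2.12 km.

2.12 km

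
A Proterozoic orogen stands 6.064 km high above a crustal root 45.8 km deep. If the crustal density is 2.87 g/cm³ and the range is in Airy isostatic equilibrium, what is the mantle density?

3.25 g/cm³

Airy balance: ρ_c h = (ρ_m − ρ_c) r → ρ_m = ρ_c (1 + h/r).
ρ_m = 2.87 × (1 + 6.064 km/45.8 km) = 3.25 g/cm³.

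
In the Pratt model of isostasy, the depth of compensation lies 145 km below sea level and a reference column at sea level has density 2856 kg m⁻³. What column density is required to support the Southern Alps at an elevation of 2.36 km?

Pratt balance: ρ_ref D = ρ (D + h).
ρ = ρ_ref D/(D + h) = 2856 × 145 km/(145 km + 2.36 km) = 2810 kg m⁻³.

2810 kg m⁻³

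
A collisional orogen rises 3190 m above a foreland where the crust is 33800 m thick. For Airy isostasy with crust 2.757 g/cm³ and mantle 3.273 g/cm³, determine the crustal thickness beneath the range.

Root depth r = h ρ_c / (ρ_m − ρ_c) = 3190 m × 2.757 / 0.516 = 17040 m.
Total thickness = T + h + r = 33800 m + 3190 m + 17040 m = 54000 m.

54000 m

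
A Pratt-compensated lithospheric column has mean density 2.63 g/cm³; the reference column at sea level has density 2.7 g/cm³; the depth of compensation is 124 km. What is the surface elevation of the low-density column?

3.3 km

ρ_ref D = ρ (D + h) → h = D (ρ_ref − ρ)/ρ.
h = 124 km × (2.7 − 2.63)/2.63 = 3.3 km.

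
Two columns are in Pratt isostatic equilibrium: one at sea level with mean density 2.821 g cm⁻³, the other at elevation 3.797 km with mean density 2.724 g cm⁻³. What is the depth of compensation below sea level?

107 km

ρ_ref D = ρ (D + h) → D (ρ_ref − ρ) = ρ h.
D = ρ h/(ρ_ref − ρ) = 2.724 × 3.797 km/(2.821 − 2.724) = 107 km.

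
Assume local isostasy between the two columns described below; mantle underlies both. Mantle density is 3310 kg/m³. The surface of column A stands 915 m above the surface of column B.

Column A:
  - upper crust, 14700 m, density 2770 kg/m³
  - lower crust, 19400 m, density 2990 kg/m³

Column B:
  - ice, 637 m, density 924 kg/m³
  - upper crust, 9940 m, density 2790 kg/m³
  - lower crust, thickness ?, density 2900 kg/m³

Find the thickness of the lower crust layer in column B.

Take the compensation level at the base of the deeper column (depth z_c below the surface of column A) and equate Σ ρ_i t_i down to z_c; mantle fills any gap and the z_c terms cancel.
Column A: 14700×2770 + 19400×2990 + (z_c − 34100)×3310
Column B: 915×0 + 637×924 + 9940×2790 + x×2900 + (z_c − 915 − 10577 − x)×3310
The z_c×3310 term appears on both sides and cancels. Collect the known terms of each column as K = Σ(ρt)_known − 3310 × (depth of known layers): K_A = 98725000 − 3310×34100 = −14146000; K_B = 28321188 − 3310×(915 + 10577) = −9717332.
Balance: K_A = K_B − x×(3310 − 2900), so x = (K_B − K_A)/(3310 − 2900) = 4428670/410 = 10800 m.

10800 m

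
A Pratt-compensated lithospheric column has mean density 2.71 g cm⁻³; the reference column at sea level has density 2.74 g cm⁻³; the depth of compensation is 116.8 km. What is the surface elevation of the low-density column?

ρ_ref D = ρ (D + h) → h = D (ρ_ref − ρ)/ρ.
h = 116.8 km × (2.74 − 2.71)/2.71 = 1.29 km.

1.29 km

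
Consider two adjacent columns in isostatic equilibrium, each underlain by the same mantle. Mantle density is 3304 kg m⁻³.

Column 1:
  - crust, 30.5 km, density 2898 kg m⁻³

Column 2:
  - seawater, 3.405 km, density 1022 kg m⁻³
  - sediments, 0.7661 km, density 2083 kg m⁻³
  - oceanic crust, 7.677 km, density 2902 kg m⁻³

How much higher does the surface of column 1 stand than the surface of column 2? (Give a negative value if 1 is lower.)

0.179 km

For any compensation level in the mantle, the mantle terms cancel and isostasy reduces to e = (Σt_1 − Σt_2) − (Σ(ρt)_1 − Σ(ρt)_2) / ρ_m.
Σt_1 = 30.5 km; Σt_2 = 11.8481 km; Σ(ρt)_1 = 88389; Σ(ρt)_2 = 27354.3503 (in km·kg m⁻³).
e = (30.5 − 11.8481) − (88389 − 27354.3503) / 3304 = 0.179 km.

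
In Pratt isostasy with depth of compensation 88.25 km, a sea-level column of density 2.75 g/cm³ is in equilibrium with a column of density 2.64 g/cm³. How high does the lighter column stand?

ρ_ref D = ρ (D + h) → h = D (ρ_ref − ρ)/ρ.
h = 88.25 km × (2.75 − 2.64)/2.64 = 3.68 km.

3.68 km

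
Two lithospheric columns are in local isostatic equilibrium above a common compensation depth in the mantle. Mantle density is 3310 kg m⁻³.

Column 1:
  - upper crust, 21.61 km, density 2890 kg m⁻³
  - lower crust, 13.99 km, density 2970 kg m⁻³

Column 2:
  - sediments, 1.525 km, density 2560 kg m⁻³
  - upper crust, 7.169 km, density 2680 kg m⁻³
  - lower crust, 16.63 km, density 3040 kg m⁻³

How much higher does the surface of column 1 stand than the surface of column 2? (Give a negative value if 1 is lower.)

1.11 km

For any compensation level in the mantle, the mantle terms cancel and isostasy reduces to e = (Σt_1 − Σt_2) − (Σ(ρt)_1 − Σ(ρt)_2) / ρ_m.
Σt_1 = 35.6 km; Σt_2 = 25.324 km; Σ(ρt)_1 = 104003.2; Σ(ρt)_2 = 73672.12 (in km·kg m⁻³).
e = (35.6 − 25.324) − (104003.2 − 73672.12) / 3310 = 1.11 km.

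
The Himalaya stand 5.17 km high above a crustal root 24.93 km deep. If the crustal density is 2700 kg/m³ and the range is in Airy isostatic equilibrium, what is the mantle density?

3260 kg/m³

Airy balance: ρ_c h = (ρ_m − ρ_c) r → ρ_m = ρ_c (1 + h/r).
ρ_m = 2700 × (1 + 5.17 km/24.93 km) = 3260 kg/m³.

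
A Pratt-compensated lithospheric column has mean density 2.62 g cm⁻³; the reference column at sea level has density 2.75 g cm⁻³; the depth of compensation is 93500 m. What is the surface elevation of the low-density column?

ρ_ref D = ρ (D + h) → h = D (ρ_ref − ρ)/ρ.
h = 93500 m × (2.75 − 2.62)/2.62 = 4640 m.

4640 m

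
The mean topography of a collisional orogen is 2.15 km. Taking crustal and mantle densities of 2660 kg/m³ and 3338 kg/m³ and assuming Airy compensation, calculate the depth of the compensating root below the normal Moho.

8.44 km

By Archimedes' principle applied to the lithosphere: the weight of the topography is balanced by the buoyancy of the root, ρ_c h = (ρ_m − ρ_c) r.
r = h · ρ_c / (ρ_m − ρ_c) = 2.15 km × 2660 / (3338 − 2660) = 8.44 km.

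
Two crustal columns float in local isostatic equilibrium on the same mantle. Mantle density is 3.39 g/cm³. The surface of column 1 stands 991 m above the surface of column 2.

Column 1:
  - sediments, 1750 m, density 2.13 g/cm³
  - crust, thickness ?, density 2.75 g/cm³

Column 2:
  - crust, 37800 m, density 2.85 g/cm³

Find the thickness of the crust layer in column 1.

Take the compensation level at the base of the deeper column (depth z_c below the surface of column 1) and equate Σ ρ_i t_i down to z_c; mantle fills any gap and the z_c terms cancel.
Column 1: 1750×2.13 + x×2.75 + (z_c − 1750 − x)×3.39
Column 2: 991×0 + 37800×2.85 + (z_c − 991 − 37800)×3.39
The z_c×3.39 term appears on both sides and cancels. Collect the known terms of each column as K = Σ(ρt)_known − 3.39 × (depth of known layers): K_1 = 3727.5 − 3.39×1750 = −2205; K_2 = 107730 − 3.39×(991 + 37800) = −23771.49.
Balance: K_1 − x×(3.39 − 2.75) = K_2, so x = (K_1 − K_2)/(3.39 − 2.75) = 21566.5/0.64 = 33700 m.

33700 m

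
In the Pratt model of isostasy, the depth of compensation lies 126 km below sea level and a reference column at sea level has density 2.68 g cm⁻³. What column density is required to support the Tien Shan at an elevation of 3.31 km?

Pratt balance: ρ_ref D = ρ (D + h).
ρ = ρ_ref D/(D + h) = 2.68 × 126 km/(126 km + 3.31 km) = 2.61 g cm⁻³.

2.61 g cm⁻³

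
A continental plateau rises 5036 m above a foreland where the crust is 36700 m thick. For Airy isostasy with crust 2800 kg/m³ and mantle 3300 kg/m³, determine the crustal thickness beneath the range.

Root depth r = h ρ_c / (ρ_m − ρ_c) = 5036 m × 2800 / 500 = 28200 m.
Total thickness = T + h + r = 36700 m + 5036 m + 28200 m = 69900 m.

69900 m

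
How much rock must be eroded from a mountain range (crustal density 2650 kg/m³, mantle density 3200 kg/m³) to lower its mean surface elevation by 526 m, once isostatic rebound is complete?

Net drop Δ = e − u = e − e ρ_c/ρ_m = e (ρ_m − ρ_c)/ρ_m.
e = Δ ρ_m/(ρ_m − ρ_c) = 526 m × 3200/550 = 3060 m.

3060 m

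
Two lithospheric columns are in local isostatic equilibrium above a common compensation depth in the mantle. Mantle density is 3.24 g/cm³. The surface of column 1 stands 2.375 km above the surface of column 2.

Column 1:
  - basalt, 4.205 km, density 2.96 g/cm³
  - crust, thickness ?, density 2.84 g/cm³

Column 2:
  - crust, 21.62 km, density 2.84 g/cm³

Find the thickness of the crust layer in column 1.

37.9 km

Take the compensation level at the base of the deeper column (depth z_c below the surface of column 1) and equate Σ ρ_i t_i down to z_c; mantle fills any gap and the z_c terms cancel.
Column 1: 4.205×2.96 + x×2.84 + (z_c − 4.205 − x)×3.24
Column 2: 2.375×0 + 21.62×2.84 + (z_c − 2.375 − 21.62)×3.24
The z_c×3.24 term appears on both sides and cancels. Collect the known terms of each column as K = Σ(ρt)_known − 3.24 × (depth of known layers): K_1 = 12.4468 − 3.24×4.205 = −1.1774; K_2 = 61.4008 − 3.24×(2.375 + 21.62) = −16.343.
Balance: K_1 − x×(3.24 − 2.84) = K_2, so x = (K_1 − K_2)/(3.24 − 2.84) = 15.1656/0.4 = 37.9 km.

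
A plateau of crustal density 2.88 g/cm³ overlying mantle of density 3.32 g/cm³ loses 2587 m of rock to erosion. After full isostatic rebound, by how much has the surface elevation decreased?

Rebound u = e ρ_c/ρ_m = 2587 m × 2.88/3.32 = 2244 m.
Net surface drop = e − u = 2587 m − 2244 m = e (ρ_m − ρ_c)/ρ_m = 343 m.

343 m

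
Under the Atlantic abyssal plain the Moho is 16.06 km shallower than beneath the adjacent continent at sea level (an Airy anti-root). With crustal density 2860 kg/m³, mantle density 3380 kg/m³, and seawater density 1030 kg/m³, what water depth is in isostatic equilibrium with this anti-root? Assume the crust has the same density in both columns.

4.56 km

Replacing a thickness d of crust by seawater at the top must be balanced by replacing crust with mantle at the base: d (ρ_c − ρ_w) = a (ρ_m − ρ_c).
d = a (ρ_m − ρ_c)/(ρ_c − ρ_w) = 16.06 km × 520/1830 = 4.56 km.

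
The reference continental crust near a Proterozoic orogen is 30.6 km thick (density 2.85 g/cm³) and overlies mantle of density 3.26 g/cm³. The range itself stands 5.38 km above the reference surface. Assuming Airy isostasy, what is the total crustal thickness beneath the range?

Root depth r = h ρ_c / (ρ_m − ρ_c) = 5.38 km × 2.85 / 0.41 = 37.4 km.
Total thickness = T + h + r = 30.6 km + 5.38 km + 37.4 km = 73.4 km.

73.4 km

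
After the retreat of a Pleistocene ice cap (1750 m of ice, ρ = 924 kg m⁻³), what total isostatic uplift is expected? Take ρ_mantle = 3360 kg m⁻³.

Removing the load lets mantle flow back in; uplift u satisfies ρ_ice t = ρ_m u.
u = t ρ_ice/ρ_m = 1750 m × 924/3360 = 481 m.

481 m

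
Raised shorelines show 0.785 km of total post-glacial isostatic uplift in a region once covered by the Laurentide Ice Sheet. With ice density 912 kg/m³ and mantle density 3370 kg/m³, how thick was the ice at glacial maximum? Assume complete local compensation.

2.9 km

u = t ρ_ice/ρ_m → t = u ρ_m/ρ_ice = 0.785 km × 3370/912 = 2.9 km.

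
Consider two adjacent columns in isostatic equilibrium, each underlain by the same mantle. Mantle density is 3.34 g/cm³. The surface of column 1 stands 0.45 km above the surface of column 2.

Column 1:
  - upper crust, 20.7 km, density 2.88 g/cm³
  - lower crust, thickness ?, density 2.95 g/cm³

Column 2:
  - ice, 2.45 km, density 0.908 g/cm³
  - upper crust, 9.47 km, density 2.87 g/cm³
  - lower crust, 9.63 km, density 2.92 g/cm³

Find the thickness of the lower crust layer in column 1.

16.5 km

Take the compensation level at the base of the deeper column (depth z_c below the surface of column 1) and equate Σ ρ_i t_i down to z_c; mantle fills any gap and the z_c terms cancel.
Column 1: 20.7×2.88 + x×2.95 + (z_c − 20.7 − x)×3.34
Column 2: 0.45×0 + 2.45×0.908 + 9.47×2.87 + 9.63×2.92 + (z_c − 0.45 − 21.55)×3.34
The z_c×3.34 term appears on both sides and cancels. Collect the known terms of each column as K = Σ(ρt)_known − 3.34 × (depth of known layers): K_1 = 59.616 − 3.34×20.7 = −9.522; K_2 = 57.5231 − 3.34×(0.45 + 21.55) = −15.9569.
Balance: K_1 − x×(3.34 − 2.95) = K_2, so x = (K_1 − K_2)/(3.34 − 2.95) = 6.4349/0.39 = 16.5 km.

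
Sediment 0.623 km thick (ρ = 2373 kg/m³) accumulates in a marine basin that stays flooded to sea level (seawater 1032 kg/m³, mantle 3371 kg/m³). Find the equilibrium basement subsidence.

Submarine loading: the sediment displaces seawater, and the subsidence is in turn flooded, so s (ρ_m − ρ_w) = t (ρ_sed − ρ_w).
s = 0.623 km × (2373 − 1032) / (3371 − 1032) = 0.357 km.

0.357 km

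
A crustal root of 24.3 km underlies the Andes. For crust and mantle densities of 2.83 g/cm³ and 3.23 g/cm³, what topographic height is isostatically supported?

3.43 km

Equating mass per unit area of the two columns: ρ_c h = (ρ_m − ρ_c) r.
h = r (ρ_m − ρ_c) / ρ_c = 24.3 km × (3.23 − 2.83) / 2.83 = 3.43 km.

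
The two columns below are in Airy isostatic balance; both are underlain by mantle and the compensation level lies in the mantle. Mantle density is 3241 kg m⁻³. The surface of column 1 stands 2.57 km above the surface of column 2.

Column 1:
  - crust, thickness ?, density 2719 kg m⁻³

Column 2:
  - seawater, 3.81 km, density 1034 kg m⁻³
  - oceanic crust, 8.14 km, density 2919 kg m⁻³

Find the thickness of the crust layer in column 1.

37.1 km

Take the compensation level at the base of the deeper column (depth z_c below the surface of column 1) and equate Σ ρ_i t_i down to z_c; mantle fills any gap and the z_c terms cancel.
Column 1: x×2719 + (z_c − 0 − x)×3241
Column 2: 2.57×0 + 3.81×1034 + 8.14×2919 + (z_c − 2.57 − 11.95)×3241
The z_c×3241 term appears on both sides and cancels. Collect the known terms of each column as K = Σ(ρt)_known − 3241 × (depth of known layers): K_1 = 0 − 3241×0 = 0; K_2 = 27700.2 − 3241×(2.57 + 11.95) = −19359.12.
Balance: K_1 − x×(3241 − 2719) = K_2, so x = (K_1 − K_2)/(3241 − 2719) = 19359.1/522 = 37.1 km.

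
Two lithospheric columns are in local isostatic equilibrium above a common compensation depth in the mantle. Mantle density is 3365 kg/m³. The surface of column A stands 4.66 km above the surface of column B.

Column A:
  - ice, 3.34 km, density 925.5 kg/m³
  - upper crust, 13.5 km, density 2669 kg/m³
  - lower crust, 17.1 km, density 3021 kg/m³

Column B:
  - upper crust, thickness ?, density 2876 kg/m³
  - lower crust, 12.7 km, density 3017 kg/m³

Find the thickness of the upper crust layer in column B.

Take the compensation level at the base of the deeper column (depth z_c below the surface of column A) and equate Σ ρ_i t_i down to z_c; mantle fills any gap and the z_c terms cancel.
Column A: 3.34×925.5 + 13.5×2669 + 17.1×3021 + (z_c − 33.94)×3365
Column B: 4.66×0 + x×2876 + 12.7×3017 + (z_c − 4.66 − 12.7 − x)×3365
The z_c×3365 term appears on both sides and cancels. Collect the known terms of each column as K = Σ(ρt)_known − 3365 × (depth of known layers): K_A = 90781.77 − 3365×33.94 = −23426.33; K_B = 38315.9 − 3365×(4.66 + 12.7) = −20100.5.
Balance: K_A = K_B − x×(3365 − 2876), so x = (K_B − K_A)/(3365 − 2876) = 3325.83/489 = 6.8 km.

6.8 km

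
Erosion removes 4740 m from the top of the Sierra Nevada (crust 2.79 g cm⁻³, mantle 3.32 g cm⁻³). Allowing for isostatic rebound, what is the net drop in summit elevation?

757 m

Rebound u = e ρ_c/ρ_m = 4740 m × 2.79/3.32 = 3983 m.
Net surface drop = e − u = 4740 m − 3983 m = e (ρ_m − ρ_c)/ρ_m = 757 m.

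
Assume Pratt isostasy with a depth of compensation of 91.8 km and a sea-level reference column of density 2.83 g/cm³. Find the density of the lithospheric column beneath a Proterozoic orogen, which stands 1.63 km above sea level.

2.78 g/cm³

Pratt balance: ρ_ref D = ρ (D + h).
ρ = ρ_ref D/(D + h) = 2.83 × 91.8 km/(91.8 km + 1.63 km) = 2.78 g/cm³.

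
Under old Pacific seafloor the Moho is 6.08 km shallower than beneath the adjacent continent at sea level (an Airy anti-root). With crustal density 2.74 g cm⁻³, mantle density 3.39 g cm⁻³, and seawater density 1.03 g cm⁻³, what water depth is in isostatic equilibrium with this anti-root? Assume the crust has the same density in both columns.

Replacing a thickness d of crust by seawater at the top must be balanced by replacing crust with mantle at the base: d (ρ_c − ρ_w) = a (ρ_m − ρ_c).
d = a (ρ_m − ρ_c)/(ρ_c − ρ_w) = 6.08 km × 0.65/1.71 = 2.31 km.

2.31 km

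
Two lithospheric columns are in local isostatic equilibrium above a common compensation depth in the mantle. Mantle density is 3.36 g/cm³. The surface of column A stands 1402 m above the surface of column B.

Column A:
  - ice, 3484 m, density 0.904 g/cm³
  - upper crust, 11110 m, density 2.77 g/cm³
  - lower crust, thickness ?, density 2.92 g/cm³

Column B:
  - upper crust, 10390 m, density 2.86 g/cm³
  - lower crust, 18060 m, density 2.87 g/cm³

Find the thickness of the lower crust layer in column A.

Take the compensation level at the base of the deeper column (depth z_c below the surface of column A) and equate Σ ρ_i t_i down to z_c; mantle fills any gap and the z_c terms cancel.
Column A: 3484×0.904 + 11110×2.77 + x×2.92 + (z_c − 14594 − x)×3.36
Column B: 1402×0 + 10390×2.86 + 18060×2.87 + (z_c − 1402 − 28450)×3.36
The z_c×3.36 term appears on both sides and cancels. Collect the known terms of each column as K = Σ(ρt)_known − 3.36 × (depth of known layers): K_A = 33924.236 − 3.36×14594 = −15111.604; K_B = 81547.6 − 3.36×(1402 + 28450) = −18755.12.
Balance: K_A − x×(3.36 − 2.92) = K_B, so x = (K_A − K_B)/(3.36 − 2.92) = 3643.52/0.44 = 8280 m.

8280 m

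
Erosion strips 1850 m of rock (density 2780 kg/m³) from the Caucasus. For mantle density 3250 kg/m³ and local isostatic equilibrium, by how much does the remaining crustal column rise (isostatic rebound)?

1580 m

Unloading: uplift u = e ρ_c/ρ_m = 1850 m × 2780/3250 = 1580 m.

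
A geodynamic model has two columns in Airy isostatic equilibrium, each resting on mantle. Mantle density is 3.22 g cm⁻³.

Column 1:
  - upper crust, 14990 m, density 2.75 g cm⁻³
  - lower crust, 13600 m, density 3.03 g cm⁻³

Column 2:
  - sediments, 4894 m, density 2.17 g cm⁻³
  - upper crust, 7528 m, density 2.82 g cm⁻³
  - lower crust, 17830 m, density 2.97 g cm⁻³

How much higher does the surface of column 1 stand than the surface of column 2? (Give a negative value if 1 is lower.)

−925 m

For any compensation level in the mantle, the mantle terms cancel and isostasy reduces to e = (Σt_1 − Σt_2) − (Σ(ρt)_1 − Σ(ρt)_2) / ρ_m.
Σt_1 = 28590 m; Σt_2 = 30252 m; Σ(ρt)_1 = 82430.5; Σ(ρt)_2 = 84804.04 (in m·g cm⁻³).
e = (28590 − 30252) − (82430.5 − 84804.04) / 3.22 = −925 m.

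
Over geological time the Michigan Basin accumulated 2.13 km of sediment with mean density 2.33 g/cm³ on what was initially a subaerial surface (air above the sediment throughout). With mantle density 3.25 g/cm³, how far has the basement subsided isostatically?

1.53 km

Subaerial load: s = t ρ_sed / ρ_m = 2.13 km × 2.33/3.25 = 1.53 km.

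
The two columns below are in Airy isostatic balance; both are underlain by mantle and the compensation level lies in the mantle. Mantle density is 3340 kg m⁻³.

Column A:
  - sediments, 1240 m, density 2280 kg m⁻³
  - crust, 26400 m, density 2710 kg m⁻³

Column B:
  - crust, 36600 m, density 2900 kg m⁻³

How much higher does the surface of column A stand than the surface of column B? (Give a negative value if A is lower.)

For any compensation level in the mantle, the mantle terms cancel and isostasy reduces to e = (Σt_A − Σt_B) − (Σ(ρt)_A − Σ(ρt)_B) / ρ_m.
Σt_A = 27640 m; Σt_B = 36600 m; Σ(ρt)_A = 74371200; Σ(ρt)_B = 106140000 (in m·kg m⁻³).
e = (27640 − 36600) − (74371200 − 106140000) / 3340 = 552 m.

552 m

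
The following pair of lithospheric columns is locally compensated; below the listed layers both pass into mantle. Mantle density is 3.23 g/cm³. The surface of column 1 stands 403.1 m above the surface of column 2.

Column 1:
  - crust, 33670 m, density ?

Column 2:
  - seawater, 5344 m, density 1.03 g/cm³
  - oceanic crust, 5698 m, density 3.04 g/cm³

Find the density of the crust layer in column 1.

2.81 g/cm³

Take the compensation level at the base of the deeper column (depth z_c below the surface of column 1) and equate Σ ρ_i t_i down to z_c; mantle fills any gap and the z_c terms cancel.
Column 1: 33670×ρ + (z_c − 33670)×3.23
Column 2: 403.1×0 + 5344×1.03 + 5698×3.04 + (z_c − 403.1 − 11042)×3.23
The z_c×3.23 term appears on both sides and cancels. Collect the known terms of each column as K = Σ(ρt)_known − 3.23 × (depth of known layers): K_1 = 0 − 3.23×33670 = −108754.1; K_2 = 22826.24 − 3.23×(403.1 + 11042) = −14141.433.
Balance: K_1 + 33670×ρ = K_2, so ρ = (K_2 − K_1)/33670 = 94612.7/33670 = 2.81 g/cm³.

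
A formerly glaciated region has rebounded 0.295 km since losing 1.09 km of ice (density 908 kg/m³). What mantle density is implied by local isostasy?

3350 kg/m³

ρ_m = ρ_ice t / u = 908 × 1.09 km/0.295 km = 3350 kg/m³.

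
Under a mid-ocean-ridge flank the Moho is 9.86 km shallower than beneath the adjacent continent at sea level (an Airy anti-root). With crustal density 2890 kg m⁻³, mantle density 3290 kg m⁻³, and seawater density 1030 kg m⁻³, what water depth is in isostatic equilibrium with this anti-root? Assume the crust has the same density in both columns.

2.12 km

Replacing a thickness d of crust by seawater at the top must be balanced by replacing crust with mantle at the base: d (ρ_c − ρ_w) = a (ρ_m − ρ_c).
d = a (ρ_m − ρ_c)/(ρ_c − ρ_w) = 9.86 km × 400/1860 = 2.12 km.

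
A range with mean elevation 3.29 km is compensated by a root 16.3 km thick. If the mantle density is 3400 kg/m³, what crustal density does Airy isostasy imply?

2830 kg/m³

ρ_c h = (ρ_m − ρ_c) r → ρ_c (h + r) = ρ_m r → ρ_c = ρ_m r / (h + r).
ρ_c = 3400 × 16.3 km / (3.29 km + 16.3 km) = 2830 kg/m³.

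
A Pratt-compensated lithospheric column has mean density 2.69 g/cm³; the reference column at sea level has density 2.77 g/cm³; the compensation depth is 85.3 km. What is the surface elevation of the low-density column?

ρ_ref D = ρ (D + h) → h = D (ρ_ref − ρ)/ρ.
h = 85.3 km × (2.77 − 2.69)/2.69 = 2.54 km.

2.54 km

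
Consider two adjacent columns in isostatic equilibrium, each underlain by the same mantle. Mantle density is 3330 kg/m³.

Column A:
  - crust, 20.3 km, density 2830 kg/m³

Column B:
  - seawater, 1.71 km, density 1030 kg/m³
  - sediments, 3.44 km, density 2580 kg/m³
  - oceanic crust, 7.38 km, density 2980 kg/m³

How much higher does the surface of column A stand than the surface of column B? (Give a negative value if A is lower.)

0.317 km

For any compensation level in the mantle, the mantle terms cancel and isostasy reduces to e = (Σt_A − Σt_B) − (Σ(ρt)_A − Σ(ρt)_B) / ρ_m.
Σt_A = 20.3 km; Σt_B = 12.53 km; Σ(ρt)_A = 57449; Σ(ρt)_B = 32628.9 (in km·kg/m³).
e = (20.3 − 12.53) − (57449 − 32628.9) / 3330 = 0.317 km.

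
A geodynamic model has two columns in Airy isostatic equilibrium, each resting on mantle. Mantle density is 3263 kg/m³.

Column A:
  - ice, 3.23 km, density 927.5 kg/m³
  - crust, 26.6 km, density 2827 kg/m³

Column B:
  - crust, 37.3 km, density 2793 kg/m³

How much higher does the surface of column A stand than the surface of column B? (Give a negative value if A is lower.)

For any compensation level in the mantle, the mantle terms cancel and isostasy reduces to e = (Σt_A − Σt_B) − (Σ(ρt)_A − Σ(ρt)_B) / ρ_m.
Σt_A = 29.83 km; Σt_B = 37.3 km; Σ(ρt)_A = 78194.025; Σ(ρt)_B = 104178.9 (in km·kg/m³).
e = (29.83 − 37.3) − (78194.025 − 104178.9) / 3263 = 0.493 km.

0.493 km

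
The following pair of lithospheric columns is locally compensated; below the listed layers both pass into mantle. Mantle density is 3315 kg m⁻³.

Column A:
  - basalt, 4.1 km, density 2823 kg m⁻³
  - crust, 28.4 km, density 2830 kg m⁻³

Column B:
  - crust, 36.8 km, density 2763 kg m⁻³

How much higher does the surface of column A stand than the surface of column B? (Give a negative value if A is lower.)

−1.36 km

For any compensation level in the mantle, the mantle terms cancel and isostasy reduces to e = (Σt_A − Σt_B) − (Σ(ρt)_A − Σ(ρt)_B) / ρ_m.
Σt_A = 32.5 km; Σt_B = 36.8 km; Σ(ρt)_A = 91946.3; Σ(ρt)_B = 101678.4 (in km·kg m⁻³).
e = (32.5 − 36.8) − (91946.3 − 101678.4) / 3315 = −1.36 km.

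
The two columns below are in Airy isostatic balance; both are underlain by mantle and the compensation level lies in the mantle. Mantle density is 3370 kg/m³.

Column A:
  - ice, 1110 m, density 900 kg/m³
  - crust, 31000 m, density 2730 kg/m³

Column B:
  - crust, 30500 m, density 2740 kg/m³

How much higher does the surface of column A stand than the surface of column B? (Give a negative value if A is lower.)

For any compensation level in the mantle, the mantle terms cancel and isostasy reduces to e = (Σt_A − Σt_B) − (Σ(ρt)_A − Σ(ρt)_B) / ρ_m.
Σt_A = 32110 m; Σt_B = 30500 m; Σ(ρt)_A = 85629000; Σ(ρt)_B = 83570000 (in m·kg/m³).
e = (32110 − 30500) − (85629000 − 83570000) / 3370 = 999 m.

999 m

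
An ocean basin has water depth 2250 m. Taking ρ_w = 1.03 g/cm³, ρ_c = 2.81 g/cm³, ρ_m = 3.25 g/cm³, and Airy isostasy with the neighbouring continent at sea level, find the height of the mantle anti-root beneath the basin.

9100 m

Equating mass per unit area of the two columns: replacing crust with seawater at the top is compensated by replacing crust with mantle at the base: d (ρ_c − ρ_w) = a (ρ_m − ρ_c).
a = d (ρ_c − ρ_w)/(ρ_m − ρ_c) = 2250 m × 1.78/0.44 = 9100 m.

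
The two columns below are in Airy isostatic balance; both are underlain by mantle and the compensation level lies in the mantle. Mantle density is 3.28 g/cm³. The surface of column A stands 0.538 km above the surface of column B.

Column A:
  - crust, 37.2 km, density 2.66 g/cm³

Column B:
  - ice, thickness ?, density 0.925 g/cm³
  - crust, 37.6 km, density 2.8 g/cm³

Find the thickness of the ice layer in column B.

1.38 km

Take the compensation level at the base of the deeper column (depth z_c below the surface of column A) and equate Σ ρ_i t_i down to z_c; mantle fills any gap and the z_c terms cancel.
Column A: 37.2×2.66 + (z_c − 37.2)×3.28
Column B: 0.538×0 + x×0.925 + 37.6×2.8 + (z_c − 0.538 − 37.6 − x)×3.28
The z_c×3.28 term appears on both sides and cancels. Collect the known terms of each column as K = Σ(ρt)_known − 3.28 × (depth of known layers): K_A = 98.952 − 3.28×37.2 = −23.064; K_B = 105.28 − 3.28×(0.538 + 37.6) = −19.81264.
Balance: K_A = K_B − x×(3.28 − 0.925), so x = (K_B − K_A)/(3.28 − 0.925) = 3.25136/2.355 = 1.38 km.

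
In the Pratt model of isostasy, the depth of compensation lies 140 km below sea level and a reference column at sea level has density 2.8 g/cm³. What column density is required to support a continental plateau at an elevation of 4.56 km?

Pratt balance: ρ_ref D = ρ (D + h).
ρ = ρ_ref D/(D + h) = 2.8 × 140 km/(140 km + 4.56 km) = 2.71 g/cm³.

2.71 g/cm³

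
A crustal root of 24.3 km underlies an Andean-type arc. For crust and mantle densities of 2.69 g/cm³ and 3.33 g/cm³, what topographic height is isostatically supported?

5.78 km

In Airy isostatic equilibrium: ρ_c h = (ρ_m − ρ_c) r.
h = r (ρ_m − ρ_c) / ρ_c = 24.3 km × (3.33 − 2.69) / 2.69 = 5.78 km.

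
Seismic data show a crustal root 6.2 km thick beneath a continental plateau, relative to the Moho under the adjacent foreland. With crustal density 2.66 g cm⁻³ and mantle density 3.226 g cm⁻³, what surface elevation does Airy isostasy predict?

Equating mass per unit area of the two columns: ρ_c h = (ρ_m − ρ_c) r.
h = r (ρ_m − ρ_c) / ρ_c = 6.2 km × (3.226 − 2.66) / 2.66 = 1.32 km.

1.32 km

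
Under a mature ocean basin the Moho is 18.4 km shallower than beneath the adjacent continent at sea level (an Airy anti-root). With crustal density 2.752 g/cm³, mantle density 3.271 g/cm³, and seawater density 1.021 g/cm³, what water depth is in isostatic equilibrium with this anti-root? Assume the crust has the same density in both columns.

Replacing a thickness d of crust by seawater at the top must be balanced by replacing crust with mantle at the base: d (ρ_c − ρ_w) = a (ρ_m − ρ_c).
d = a (ρ_m − ρ_c)/(ρ_c − ρ_w) = 18.4 km × 0.519/1.731 = 5.52 km.

5.52 km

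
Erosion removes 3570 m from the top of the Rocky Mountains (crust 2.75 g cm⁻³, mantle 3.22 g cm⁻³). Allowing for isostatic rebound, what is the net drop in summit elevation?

Rebound u = e ρ_c/ρ_m = 3570 m × 2.75/3.22 = 3049 m.
Net surface drop = e − u = 3570 m − 3049 m = e (ρ_m − ρ_c)/ρ_m = 521 m.

521 m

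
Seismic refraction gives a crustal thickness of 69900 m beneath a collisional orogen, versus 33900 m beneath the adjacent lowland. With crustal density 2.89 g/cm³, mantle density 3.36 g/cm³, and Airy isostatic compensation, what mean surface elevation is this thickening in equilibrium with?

Excess crust Δ = 69900 m − 33900 m = 36000 m, split between elevation h and root r with h + r = Δ.
Airy balance ρ_c h = (ρ_m − ρ_c) r gives r = h ρ_c/(ρ_m − ρ_c), so h (1 + ρ_c/(ρ_m − ρ_c)) = Δ, i.e. h = Δ (ρ_m − ρ_c)/ρ_m.
h = 36000 m × 0.47/3.36 = 5040 m.

5040 m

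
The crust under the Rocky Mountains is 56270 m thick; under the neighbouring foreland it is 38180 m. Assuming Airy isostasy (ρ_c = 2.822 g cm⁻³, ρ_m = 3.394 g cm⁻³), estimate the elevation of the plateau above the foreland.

Excess crust Δ = 56270 m − 38180 m = 18090 m, split between elevation h and root r with h + r = Δ.
Airy balance ρ_c h = (ρ_m − ρ_c) r gives r = h ρ_c/(ρ_m − ρ_c), so h (1 + ρ_c/(ρ_m − ρ_c)) = Δ, i.e. h = Δ (ρ_m − ρ_c)/ρ_m.
h = 18090 m × 0.572/3.394 = 3050 m.

3050 m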